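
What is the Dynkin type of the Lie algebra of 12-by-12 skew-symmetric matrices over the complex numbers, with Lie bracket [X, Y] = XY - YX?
D_6 (so(12))

This is so(12) with 12 even, which has dimension 12(12-1)/2 = 66 and rank 12/2 = 6. In the classification of classical Lie algebras, the orthogonal algebra so(2n) in an even number of variables has type D_n; here n = 6, so the Dynkin diagram is a chain of 4 nodes with a fork of two nodes at one end (D_6). Hence the type is D_6.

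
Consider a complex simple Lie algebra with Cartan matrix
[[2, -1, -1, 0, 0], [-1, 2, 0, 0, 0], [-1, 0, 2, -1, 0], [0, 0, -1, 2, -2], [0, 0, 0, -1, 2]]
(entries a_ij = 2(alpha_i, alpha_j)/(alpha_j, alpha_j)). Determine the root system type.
The matrix has rank 5 with 2's on the diagonal. Reading the off-diagonal entries as Dynkin edges (a single edge where a_ij = a_ji = -1; a double or triple edge where a_ij * a_ji = 2 or 3), the diagram is a chain of 5 nodes with a double edge at one end; the terminal node there is the unique short simple root (B_5). One simple-root ordering that puts it in standard form is (alpha_2, alpha_1, alpha_3, alpha_4, alpha_5). So the algebra is type B_5, i.e. so(11).

B_5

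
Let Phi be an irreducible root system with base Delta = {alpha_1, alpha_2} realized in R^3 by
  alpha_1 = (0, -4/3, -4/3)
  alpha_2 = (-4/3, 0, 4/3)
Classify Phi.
A_2

Compute the Cartan integers a_ij = 2(alpha_i, alpha_j)/(alpha_j, alpha_j); the resulting 2x2 Cartan matrix is
[[2, -1], [-1, 2]].
All simple roots have the same length, so the diagram is simply laced. The associated Dynkin diagram is a chain of 2 nodes with single edges (A_2), so the type is A_2 (the algebra sl(3)).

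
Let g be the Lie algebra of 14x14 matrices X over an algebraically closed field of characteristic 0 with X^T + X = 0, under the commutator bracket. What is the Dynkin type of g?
This is so(14) with 14 even, which has dimension 14(14-1)/2 = 91 and rank 14/2 = 7. In the classification of classical Lie algebras, the orthogonal algebra so(2n) in an even number of variables has type D_n; here n = 7, so the Dynkin diagram is a chain of 5 nodes with a fork of two nodes at one end (D_7). Hence the type is D_7.

type D_7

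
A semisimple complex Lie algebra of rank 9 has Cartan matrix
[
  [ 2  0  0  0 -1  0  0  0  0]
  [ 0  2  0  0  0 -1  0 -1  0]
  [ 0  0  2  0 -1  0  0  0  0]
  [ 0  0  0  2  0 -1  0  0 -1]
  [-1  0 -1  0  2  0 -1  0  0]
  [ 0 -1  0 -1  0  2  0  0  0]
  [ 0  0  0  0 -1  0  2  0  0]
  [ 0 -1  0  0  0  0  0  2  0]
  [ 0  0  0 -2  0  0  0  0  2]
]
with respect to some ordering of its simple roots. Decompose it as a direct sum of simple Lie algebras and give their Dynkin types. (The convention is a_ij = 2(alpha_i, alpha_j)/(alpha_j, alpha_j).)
C_5 + D_4

The diagram associated to this matrix has two connected components: the simple roots {alpha_2, alpha_4, alpha_6, alpha_8, alpha_9} form a chain of 5 nodes with a double edge at one end; the terminal node there is the unique long simple root (C_5), and {alpha_1, alpha_3, alpha_5, alpha_7} form a chain of 2 nodes with a fork of two nodes at one end (D_4). A semisimple Lie algebra decomposes uniquely as the direct sum of simple ideals, one per connected component of its Dynkin diagram, so g ≅ C_5 ⊕ D_4 (dimension 55 + 28 = 83).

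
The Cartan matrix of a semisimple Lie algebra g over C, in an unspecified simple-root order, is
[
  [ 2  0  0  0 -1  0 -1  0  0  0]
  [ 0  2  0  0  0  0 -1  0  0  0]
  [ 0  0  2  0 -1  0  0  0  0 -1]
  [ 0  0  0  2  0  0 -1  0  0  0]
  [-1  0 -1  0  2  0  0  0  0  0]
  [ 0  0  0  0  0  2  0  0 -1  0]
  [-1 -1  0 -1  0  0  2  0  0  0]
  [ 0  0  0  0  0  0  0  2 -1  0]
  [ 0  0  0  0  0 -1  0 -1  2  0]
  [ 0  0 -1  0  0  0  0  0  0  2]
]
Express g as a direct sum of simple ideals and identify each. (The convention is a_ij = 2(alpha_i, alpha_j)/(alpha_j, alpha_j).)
type A_3 ⊕ type D_7

The diagram associated to this matrix has two connected components: the simple roots {alpha_6, alpha_8, alpha_9} form a chain of 3 nodes with single edges (A_3), and {alpha_1, alpha_2, alpha_3, alpha_4, alpha_5, alpha_7, alpha_10} form a chain of 5 nodes with a fork of two nodes at one end (D_7). A semisimple Lie algebra decomposes uniquely as the direct sum of simple ideals, one per connected component of its Dynkin diagram, so g ≅ A_3 ⊕ D_7 (dimension 15 + 91 = 106).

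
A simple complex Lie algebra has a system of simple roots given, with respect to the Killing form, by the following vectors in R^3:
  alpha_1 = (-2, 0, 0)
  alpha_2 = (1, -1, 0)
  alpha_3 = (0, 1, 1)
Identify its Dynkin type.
C_3 (sp(6))

Compute the Cartan integers a_ij = 2(alpha_i, alpha_j)/(alpha_j, alpha_j); the resulting 3x3 Cartan matrix is
[[2, -2, 0], [-1, 2, -1], [0, -1, 2]].
The roots have two lengths (squared-length ratio 2:1); the short ones are alpha_{2,3}. The associated Dynkin diagram is a chain of 3 nodes with a double edge at one end; the terminal node there is the unique long simple root (C_3), so the type is C_3 (the algebra sp(6)).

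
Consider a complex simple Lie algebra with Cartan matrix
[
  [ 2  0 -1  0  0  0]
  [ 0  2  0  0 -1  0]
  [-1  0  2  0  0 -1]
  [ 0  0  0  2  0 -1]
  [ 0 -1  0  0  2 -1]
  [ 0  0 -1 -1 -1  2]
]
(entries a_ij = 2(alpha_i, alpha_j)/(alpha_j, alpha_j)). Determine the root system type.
The matrix has rank 6 with 2's on the diagonal. Reading the off-diagonal entries as Dynkin edges (a single edge where a_ij = a_ji = -1; a double or triple edge where a_ij * a_ji = 2 or 3), the diagram is a chain of 5 nodes with one extra node attached to the third node from one end (E_6). One simple-root ordering that puts it in standard form is (alpha_2, alpha_4, alpha_5, alpha_6, alpha_3, alpha_1). So the algebra is type E_6.

E_6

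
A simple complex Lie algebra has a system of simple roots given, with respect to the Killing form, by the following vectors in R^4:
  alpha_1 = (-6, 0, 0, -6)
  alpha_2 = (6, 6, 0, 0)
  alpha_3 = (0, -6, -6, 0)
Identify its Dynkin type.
A_3 (sl(4))

Compute the Cartan integers a_ij = 2(alpha_i, alpha_j)/(alpha_j, alpha_j); the resulting 3x3 Cartan matrix is
[[2, -1, 0], [-1, 2, -1], [0, -1, 2]].
All simple roots have the same length, so the diagram is simply laced. The associated Dynkin diagram is a chain of 3 nodes with single edges (A_3), so the type is A_3 (the algebra sl(4)).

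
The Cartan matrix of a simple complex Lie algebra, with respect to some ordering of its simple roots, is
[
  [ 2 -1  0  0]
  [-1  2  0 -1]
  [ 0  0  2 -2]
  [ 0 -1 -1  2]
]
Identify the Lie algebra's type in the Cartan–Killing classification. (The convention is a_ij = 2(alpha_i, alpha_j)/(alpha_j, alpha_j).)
type C_4

The matrix has rank 4 with 2's on the diagonal. Reading the off-diagonal entries as Dynkin edges (a single edge where a_ij = a_ji = -1; a double or triple edge where a_ij * a_ji = 2 or 3), the diagram is a chain of 4 nodes with a double edge at one end; the terminal node there is the unique long simple root (C_4). One simple-root ordering that puts it in standard form is (alpha_1, alpha_2, alpha_4, alpha_3). So the algebra is type C_4, i.e. sp(8).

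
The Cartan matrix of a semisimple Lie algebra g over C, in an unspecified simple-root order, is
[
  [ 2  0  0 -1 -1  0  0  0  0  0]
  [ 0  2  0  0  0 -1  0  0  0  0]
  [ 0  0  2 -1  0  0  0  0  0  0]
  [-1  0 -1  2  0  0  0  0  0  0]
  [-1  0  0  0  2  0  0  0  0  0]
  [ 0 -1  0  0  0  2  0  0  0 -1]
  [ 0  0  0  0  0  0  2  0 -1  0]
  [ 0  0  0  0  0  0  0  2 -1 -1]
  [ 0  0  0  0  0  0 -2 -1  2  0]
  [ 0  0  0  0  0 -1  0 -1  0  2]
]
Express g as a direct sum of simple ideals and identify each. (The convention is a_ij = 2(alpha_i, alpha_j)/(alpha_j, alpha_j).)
The diagram associated to this matrix has two connected components: the simple roots {alpha_1, alpha_3, alpha_4, alpha_5} form a chain of 4 nodes with single edges (A_4), and {alpha_2, alpha_6, alpha_7, alpha_8, alpha_9, alpha_10} form a chain of 6 nodes with a double edge at one end; the terminal node there is the unique short simple root (B_6). A semisimple Lie algebra decomposes uniquely as the direct sum of simple ideals, one per connected component of its Dynkin diagram, so g ≅ A_4 ⊕ B_6 (dimension 24 + 78 = 102).

A4 + B6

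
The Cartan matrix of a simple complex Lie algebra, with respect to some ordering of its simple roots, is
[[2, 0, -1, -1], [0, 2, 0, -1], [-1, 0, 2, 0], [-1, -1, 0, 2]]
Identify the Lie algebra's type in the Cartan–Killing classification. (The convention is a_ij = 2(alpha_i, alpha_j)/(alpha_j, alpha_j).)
The matrix has rank 4 with 2's on the diagonal. Reading the off-diagonal entries as Dynkin edges (a single edge where a_ij = a_ji = -1; a double or triple edge where a_ij * a_ji = 2 or 3), the diagram is a chain of 4 nodes with single edges (A_4). One simple-root ordering that puts it in standard form is (alpha_3, alpha_1, alpha_4, alpha_2). So the algebra is type A_4, i.e. sl(5).

A_4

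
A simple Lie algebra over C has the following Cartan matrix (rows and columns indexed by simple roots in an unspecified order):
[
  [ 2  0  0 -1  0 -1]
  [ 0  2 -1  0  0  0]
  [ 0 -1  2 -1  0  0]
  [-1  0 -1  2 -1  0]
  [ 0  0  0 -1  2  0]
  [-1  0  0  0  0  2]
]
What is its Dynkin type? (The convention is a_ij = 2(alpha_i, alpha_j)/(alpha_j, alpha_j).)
E_6

The matrix has rank 6 with 2's on the diagonal. Reading the off-diagonal entries as Dynkin edges (a single edge where a_ij = a_ji = -1; a double or triple edge where a_ij * a_ji = 2 or 3), the diagram is a chain of 5 nodes with one extra node attached to the third node from one end (E_6). One simple-root ordering that puts it in standard form is (alpha_6, alpha_5, alpha_1, alpha_4, alpha_3, alpha_2). So the algebra is type E_6.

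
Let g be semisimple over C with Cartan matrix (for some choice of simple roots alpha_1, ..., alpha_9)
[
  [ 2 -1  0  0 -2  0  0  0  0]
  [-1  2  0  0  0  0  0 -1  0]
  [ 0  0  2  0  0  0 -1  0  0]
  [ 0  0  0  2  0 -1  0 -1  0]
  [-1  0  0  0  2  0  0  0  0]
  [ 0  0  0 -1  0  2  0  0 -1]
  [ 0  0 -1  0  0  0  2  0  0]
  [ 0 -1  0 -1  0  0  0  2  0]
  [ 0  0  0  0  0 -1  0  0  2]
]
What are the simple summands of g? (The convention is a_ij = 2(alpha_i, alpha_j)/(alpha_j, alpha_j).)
The diagram associated to this matrix has two connected components: the simple roots {alpha_3, alpha_7} form a chain of 2 nodes with single edges (A_2), and {alpha_1, alpha_2, alpha_4, alpha_5, alpha_6, alpha_8, alpha_9} form a chain of 7 nodes with a double edge at one end; the terminal node there is the unique short simple root (B_7). A semisimple Lie algebra decomposes uniquely as the direct sum of simple ideals, one per connected component of its Dynkin diagram, so g ≅ A_2 ⊕ B_7 (dimension 8 + 105 = 113).

A_2 (sl(3)) + B_7 (so(15))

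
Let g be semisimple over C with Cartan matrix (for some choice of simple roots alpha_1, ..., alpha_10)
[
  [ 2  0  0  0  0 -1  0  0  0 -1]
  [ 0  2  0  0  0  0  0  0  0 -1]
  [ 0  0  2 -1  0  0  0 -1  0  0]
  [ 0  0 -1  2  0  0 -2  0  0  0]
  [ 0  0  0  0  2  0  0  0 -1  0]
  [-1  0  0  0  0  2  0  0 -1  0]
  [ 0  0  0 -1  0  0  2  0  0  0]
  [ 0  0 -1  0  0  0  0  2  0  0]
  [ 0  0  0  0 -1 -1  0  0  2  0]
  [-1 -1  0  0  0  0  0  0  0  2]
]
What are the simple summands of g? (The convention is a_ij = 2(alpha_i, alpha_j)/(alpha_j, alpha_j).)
The diagram associated to this matrix has two connected components: the simple roots {alpha_1, alpha_2, alpha_5, alpha_6, alpha_9, alpha_10} form a chain of 6 nodes with single edges (A_6), and {alpha_3, alpha_4, alpha_7, alpha_8} form a chain of 4 nodes with a double edge at one end; the terminal node there is the unique short simple root (B_4). A semisimple Lie algebra decomposes uniquely as the direct sum of simple ideals, one per connected component of its Dynkin diagram, so g ≅ A_6 ⊕ B_4 (dimension 48 + 36 = 84).

A_6 + B_4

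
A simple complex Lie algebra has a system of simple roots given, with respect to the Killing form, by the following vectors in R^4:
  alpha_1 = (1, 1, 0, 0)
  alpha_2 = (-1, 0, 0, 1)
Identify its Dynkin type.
A_2

Compute the Cartan integers a_ij = 2(alpha_i, alpha_j)/(alpha_j, alpha_j); the resulting 2x2 Cartan matrix is
[[2, -1], [-1, 2]].
All simple roots have the same length, so the diagram is simply laced. The associated Dynkin diagram is a chain of 2 nodes with single edges (A_2), so the type is A_2 (the algebra sl(3)).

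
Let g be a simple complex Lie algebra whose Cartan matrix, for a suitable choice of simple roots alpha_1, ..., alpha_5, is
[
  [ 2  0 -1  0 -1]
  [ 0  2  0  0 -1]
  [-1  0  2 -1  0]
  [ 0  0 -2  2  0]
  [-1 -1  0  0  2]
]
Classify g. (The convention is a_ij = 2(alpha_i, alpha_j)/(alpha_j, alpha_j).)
C5

The matrix has rank 5 with 2's on the diagonal. Reading the off-diagonal entries as Dynkin edges (a single edge where a_ij = a_ji = -1; a double or triple edge where a_ij * a_ji = 2 or 3), the diagram is a chain of 5 nodes with a double edge at one end; the terminal node there is the unique long simple root (C_5). One simple-root ordering that puts it in standard form is (alpha_2, alpha_5, alpha_1, alpha_3, alpha_4). So the algebra is type C_5, i.e. sp(10).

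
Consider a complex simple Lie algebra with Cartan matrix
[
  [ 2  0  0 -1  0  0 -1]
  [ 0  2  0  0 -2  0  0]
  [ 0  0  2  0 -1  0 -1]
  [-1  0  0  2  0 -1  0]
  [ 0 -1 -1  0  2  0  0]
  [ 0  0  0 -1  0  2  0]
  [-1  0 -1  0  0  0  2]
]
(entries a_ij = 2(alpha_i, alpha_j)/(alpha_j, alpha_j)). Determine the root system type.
C7

The matrix has rank 7 with 2's on the diagonal. Reading the off-diagonal entries as Dynkin edges (a single edge where a_ij = a_ji = -1; a double or triple edge where a_ij * a_ji = 2 or 3), the diagram is a chain of 7 nodes with a double edge at one end; the terminal node there is the unique long simple root (C_7). One simple-root ordering that puts it in standard form is (alpha_6, alpha_4, alpha_1, alpha_7, alpha_3, alpha_5, alpha_2). So the algebra is type C_7, i.e. sp(14).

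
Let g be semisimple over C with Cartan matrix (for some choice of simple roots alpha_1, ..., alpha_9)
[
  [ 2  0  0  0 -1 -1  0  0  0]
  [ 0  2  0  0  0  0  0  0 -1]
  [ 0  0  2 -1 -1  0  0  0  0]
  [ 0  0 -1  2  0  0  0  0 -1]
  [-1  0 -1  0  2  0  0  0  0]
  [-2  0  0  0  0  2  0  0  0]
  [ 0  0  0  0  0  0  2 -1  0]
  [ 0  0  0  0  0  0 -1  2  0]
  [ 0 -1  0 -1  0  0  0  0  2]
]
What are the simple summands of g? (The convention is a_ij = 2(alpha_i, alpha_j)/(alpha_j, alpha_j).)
The diagram associated to this matrix has two connected components: the simple roots {alpha_7, alpha_8} form a chain of 2 nodes with single edges (A_2), and {alpha_1, alpha_2, alpha_3, alpha_4, alpha_5, alpha_6, alpha_9} form a chain of 7 nodes with a double edge at one end; the terminal node there is the unique long simple root (C_7). A semisimple Lie algebra decomposes uniquely as the direct sum of simple ideals, one per connected component of its Dynkin diagram, so g ≅ A_2 ⊕ C_7 (dimension 8 + 105 = 113).

A_2 (sl(3)) ⊕ C_7 (sp(14))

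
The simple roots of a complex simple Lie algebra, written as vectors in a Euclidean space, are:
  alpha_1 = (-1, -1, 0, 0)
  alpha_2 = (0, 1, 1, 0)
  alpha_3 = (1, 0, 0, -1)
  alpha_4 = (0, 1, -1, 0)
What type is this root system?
Compute the Cartan integers a_ij = 2(alpha_i, alpha_j)/(alpha_j, alpha_j); the resulting 4x4 Cartan matrix is
[[2, -1, -1, -1], [-1, 2, 0, 0], [-1, 0, 2, 0], [-1, 0, 0, 2]].
All simple roots have the same length, so the diagram is simply laced. The associated Dynkin diagram is a chain of 2 nodes with a fork of two nodes at one end (D_4), so the type is D_4 (the algebra so(8)).

type D_4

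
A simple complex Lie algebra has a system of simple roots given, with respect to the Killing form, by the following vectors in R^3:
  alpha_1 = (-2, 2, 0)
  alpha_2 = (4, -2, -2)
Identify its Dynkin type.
G2

Compute the Cartan integers a_ij = 2(alpha_i, alpha_j)/(alpha_j, alpha_j); the resulting 2x2 Cartan matrix is
[[2, -1], [-3, 2]].
The roots have two lengths (squared-length ratio 3:1); the short ones are alpha_{1}. The associated Dynkin diagram is two nodes joined by a triple edge (G_2), so the type is G_2.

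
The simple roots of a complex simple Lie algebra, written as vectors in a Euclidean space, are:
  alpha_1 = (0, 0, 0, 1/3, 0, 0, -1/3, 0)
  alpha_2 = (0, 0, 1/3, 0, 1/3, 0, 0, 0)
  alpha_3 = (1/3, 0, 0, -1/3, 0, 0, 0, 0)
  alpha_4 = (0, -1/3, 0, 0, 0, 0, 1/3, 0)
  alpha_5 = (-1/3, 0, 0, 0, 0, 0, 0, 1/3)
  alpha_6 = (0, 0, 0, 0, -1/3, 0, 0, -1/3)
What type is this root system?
type A_6

Compute the Cartan integers a_ij = 2(alpha_i, alpha_j)/(alpha_j, alpha_j); the resulting 6x6 Cartan matrix is
[[2, 0, -1, -1, 0, 0], [0, 2, 0, 0, 0, -1], [-1, 0, 2, 0, -1, 0], [-1, 0, 0, 2, 0, 0], [0, 0, -1, 0, 2, -1], [0, -1, 0, 0, -1, 2]].
All simple roots have the same length, so the diagram is simply laced. The associated Dynkin diagram is a chain of 6 nodes with single edges (A_6), so the type is A_6 (the algebra sl(7)).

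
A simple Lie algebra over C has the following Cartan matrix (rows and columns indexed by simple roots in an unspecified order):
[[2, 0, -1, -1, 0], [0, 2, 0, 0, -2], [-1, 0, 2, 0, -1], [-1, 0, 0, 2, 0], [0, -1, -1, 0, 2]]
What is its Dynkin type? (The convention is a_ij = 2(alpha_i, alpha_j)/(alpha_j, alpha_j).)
C5

The matrix has rank 5 with 2's on the diagonal. Reading the off-diagonal entries as Dynkin edges (a single edge where a_ij = a_ji = -1; a double or triple edge where a_ij * a_ji = 2 or 3), the diagram is a chain of 5 nodes with a double edge at one end; the terminal node there is the unique long simple root (C_5). One simple-root ordering that puts it in standard form is (alpha_4, alpha_1, alpha_3, alpha_5, alpha_2). So the algebra is type C_5, i.e. sp(10).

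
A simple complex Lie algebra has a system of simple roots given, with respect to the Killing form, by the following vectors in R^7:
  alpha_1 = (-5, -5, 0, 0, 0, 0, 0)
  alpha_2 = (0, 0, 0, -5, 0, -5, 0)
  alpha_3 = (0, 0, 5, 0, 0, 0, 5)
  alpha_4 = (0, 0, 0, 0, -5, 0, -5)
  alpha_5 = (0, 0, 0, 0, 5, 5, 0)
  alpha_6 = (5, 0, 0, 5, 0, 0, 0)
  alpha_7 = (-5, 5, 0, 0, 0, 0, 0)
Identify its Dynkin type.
D_7 (so(14))

Compute the Cartan integers a_ij = 2(alpha_i, alpha_j)/(alpha_j, alpha_j); the resulting 7x7 Cartan matrix is
[[2, 0, 0, 0, 0, -1, 0], [0, 2, 0, 0, -1, -1, 0], [0, 0, 2, -1, 0, 0, 0], [0, 0, -1, 2, -1, 0, 0], [0, -1, 0, -1, 2, 0, 0], [-1, -1, 0, 0, 0, 2, -1], [0, 0, 0, 0, 0, -1, 2]].
All simple roots have the same length, so the diagram is simply laced. The associated Dynkin diagram is a chain of 5 nodes with a fork of two nodes at one end (D_7), so the type is D_7 (the algebra so(14)).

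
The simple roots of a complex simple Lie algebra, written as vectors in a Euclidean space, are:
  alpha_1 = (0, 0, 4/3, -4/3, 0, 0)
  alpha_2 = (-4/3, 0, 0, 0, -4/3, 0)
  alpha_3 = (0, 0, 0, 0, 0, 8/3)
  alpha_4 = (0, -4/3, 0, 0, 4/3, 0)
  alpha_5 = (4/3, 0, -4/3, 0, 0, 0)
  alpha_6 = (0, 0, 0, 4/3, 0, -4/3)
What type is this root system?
type C_6

Compute the Cartan integers a_ij = 2(alpha_i, alpha_j)/(alpha_j, alpha_j); the resulting 6x6 Cartan matrix is
[[2, 0, 0, 0, -1, -1], [0, 2, 0, -1, -1, 0], [0, 0, 2, 0, 0, -2], [0, -1, 0, 2, 0, 0], [-1, -1, 0, 0, 2, 0], [-1, 0, -1, 0, 0, 2]].
The roots have two lengths (squared-length ratio 2:1); the short ones are alpha_{1,2,4,5,6}. The associated Dynkin diagram is a chain of 6 nodes with a double edge at one end; the terminal node there is the unique long simple root (C_6), so the type is C_6 (the algebra sp(12)).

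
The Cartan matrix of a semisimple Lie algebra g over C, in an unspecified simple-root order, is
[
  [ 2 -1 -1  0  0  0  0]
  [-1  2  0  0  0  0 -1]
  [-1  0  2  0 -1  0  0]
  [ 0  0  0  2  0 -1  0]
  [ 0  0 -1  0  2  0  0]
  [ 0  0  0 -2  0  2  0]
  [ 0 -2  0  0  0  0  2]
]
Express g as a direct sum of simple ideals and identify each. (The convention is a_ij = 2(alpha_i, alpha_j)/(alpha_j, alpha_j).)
The diagram associated to this matrix has two connected components: the simple roots {alpha_4, alpha_6} form a chain of 2 nodes with a double edge at one end; the terminal node there is the unique short simple root (B_2), and {alpha_1, alpha_2, alpha_3, alpha_5, alpha_7} form a chain of 5 nodes with a double edge at one end; the terminal node there is the unique long simple root (C_5). A semisimple Lie algebra decomposes uniquely as the direct sum of simple ideals, one per connected component of its Dynkin diagram, so g ≅ B_2 ⊕ C_5 (dimension 10 + 55 = 65).

type B_2 ⊕ type C_5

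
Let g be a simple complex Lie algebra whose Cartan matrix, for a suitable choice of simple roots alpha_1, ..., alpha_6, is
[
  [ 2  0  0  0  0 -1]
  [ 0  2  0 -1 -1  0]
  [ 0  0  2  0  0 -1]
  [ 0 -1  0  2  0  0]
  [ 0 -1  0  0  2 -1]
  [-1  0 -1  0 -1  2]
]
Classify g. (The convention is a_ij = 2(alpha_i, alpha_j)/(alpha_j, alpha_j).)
type D_6

The matrix has rank 6 with 2's on the diagonal. Reading the off-diagonal entries as Dynkin edges (a single edge where a_ij = a_ji = -1; a double or triple edge where a_ij * a_ji = 2 or 3), the diagram is a chain of 4 nodes with a fork of two nodes at one end (D_6). One simple-root ordering that puts it in standard form is (alpha_4, alpha_2, alpha_5, alpha_6, alpha_1, alpha_3). So the algebra is type D_6, i.e. so(12).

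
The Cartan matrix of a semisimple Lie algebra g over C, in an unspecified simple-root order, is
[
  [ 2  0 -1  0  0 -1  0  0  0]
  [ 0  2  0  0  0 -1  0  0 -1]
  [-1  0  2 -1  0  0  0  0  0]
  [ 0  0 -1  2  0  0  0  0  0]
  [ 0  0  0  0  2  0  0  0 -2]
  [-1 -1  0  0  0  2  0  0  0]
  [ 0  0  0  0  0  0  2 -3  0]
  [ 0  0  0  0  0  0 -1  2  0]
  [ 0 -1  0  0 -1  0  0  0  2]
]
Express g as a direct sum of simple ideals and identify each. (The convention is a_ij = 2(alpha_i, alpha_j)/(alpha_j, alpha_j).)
The diagram associated to this matrix has two connected components: the simple roots {alpha_1, alpha_2, alpha_3, alpha_4, alpha_5, alpha_6, alpha_9} form a chain of 7 nodes with a double edge at one end; the terminal node there is the unique long simple root (C_7), and {alpha_7, alpha_8} form two nodes joined by a triple edge (G_2). A semisimple Lie algebra decomposes uniquely as the direct sum of simple ideals, one per connected component of its Dynkin diagram, so g ≅ C_7 ⊕ G_2 (dimension 105 + 14 = 119).

C7 + G2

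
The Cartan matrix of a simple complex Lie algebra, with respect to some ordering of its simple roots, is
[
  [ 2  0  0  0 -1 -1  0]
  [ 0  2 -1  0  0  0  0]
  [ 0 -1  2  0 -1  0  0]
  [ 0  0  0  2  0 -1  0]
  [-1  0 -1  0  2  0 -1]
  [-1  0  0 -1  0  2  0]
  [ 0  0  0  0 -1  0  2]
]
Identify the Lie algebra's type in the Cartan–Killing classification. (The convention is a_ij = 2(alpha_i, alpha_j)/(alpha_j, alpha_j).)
type E_7

The matrix has rank 7 with 2's on the diagonal. Reading the off-diagonal entries as Dynkin edges (a single edge where a_ij = a_ji = -1; a double or triple edge where a_ij * a_ji = 2 or 3), the diagram is a chain of 6 nodes with one extra node attached to the third node from one end (E_7). One simple-root ordering that puts it in standard form is (alpha_2, alpha_7, alpha_3, alpha_5, alpha_1, alpha_6, alpha_4). So the algebra is type E_7.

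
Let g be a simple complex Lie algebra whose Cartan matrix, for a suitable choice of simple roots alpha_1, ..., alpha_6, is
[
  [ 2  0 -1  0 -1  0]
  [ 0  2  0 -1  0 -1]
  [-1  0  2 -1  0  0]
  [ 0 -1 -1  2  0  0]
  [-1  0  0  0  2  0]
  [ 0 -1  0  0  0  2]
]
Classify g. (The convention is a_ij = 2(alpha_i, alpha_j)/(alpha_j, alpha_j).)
type A_6

The matrix has rank 6 with 2's on the diagonal. Reading the off-diagonal entries as Dynkin edges (a single edge where a_ij = a_ji = -1; a double or triple edge where a_ij * a_ji = 2 or 3), the diagram is a chain of 6 nodes with single edges (A_6). One simple-root ordering that puts it in standard form is (alpha_5, alpha_1, alpha_3, alpha_4, alpha_2, alpha_6). So the algebra is type A_6, i.e. sl(7).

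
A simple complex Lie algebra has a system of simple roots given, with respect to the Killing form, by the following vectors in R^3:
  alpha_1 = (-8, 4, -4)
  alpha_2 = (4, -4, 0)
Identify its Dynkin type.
Compute the Cartan integers a_ij = 2(alpha_i, alpha_j)/(alpha_j, alpha_j); the resulting 2x2 Cartan matrix is
[[2, -3], [-1, 2]].
The roots have two lengths (squared-length ratio 3:1); the short ones are alpha_{2}. The associated Dynkin diagram is two nodes joined by a triple edge (G_2), so the type is G_2.

G_2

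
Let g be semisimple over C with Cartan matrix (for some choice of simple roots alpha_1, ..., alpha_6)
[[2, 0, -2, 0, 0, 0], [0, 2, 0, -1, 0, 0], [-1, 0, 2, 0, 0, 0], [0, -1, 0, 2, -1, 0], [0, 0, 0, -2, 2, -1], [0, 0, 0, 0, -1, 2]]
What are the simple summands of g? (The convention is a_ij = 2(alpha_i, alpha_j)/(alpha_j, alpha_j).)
The diagram associated to this matrix has two connected components: the simple roots {alpha_1, alpha_3} form a chain of 2 nodes with a double edge at one end; the terminal node there is the unique short simple root (B_2), and {alpha_2, alpha_4, alpha_5, alpha_6} form a chain of 4 nodes with a double edge between the middle two (F_4). A semisimple Lie algebra decomposes uniquely as the direct sum of simple ideals, one per connected component of its Dynkin diagram, so g ≅ B_2 ⊕ F_4 (dimension 10 + 52 = 62).

B2 ⊕ F4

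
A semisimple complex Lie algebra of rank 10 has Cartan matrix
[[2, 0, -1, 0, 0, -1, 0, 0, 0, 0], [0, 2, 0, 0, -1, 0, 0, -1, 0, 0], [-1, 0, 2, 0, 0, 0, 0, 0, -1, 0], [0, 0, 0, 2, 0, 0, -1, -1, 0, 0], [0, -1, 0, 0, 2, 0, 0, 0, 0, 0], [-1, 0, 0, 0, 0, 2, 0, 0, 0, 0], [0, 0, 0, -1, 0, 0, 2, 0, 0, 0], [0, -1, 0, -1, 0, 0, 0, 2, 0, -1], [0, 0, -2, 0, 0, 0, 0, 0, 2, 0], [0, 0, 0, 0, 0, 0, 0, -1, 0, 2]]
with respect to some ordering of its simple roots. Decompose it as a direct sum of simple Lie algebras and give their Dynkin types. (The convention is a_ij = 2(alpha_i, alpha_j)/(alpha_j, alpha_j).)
C_4 (sp(8)) + E_6

The diagram associated to this matrix has two connected components: the simple roots {alpha_1, alpha_3, alpha_6, alpha_9} form a chain of 4 nodes with a double edge at one end; the terminal node there is the unique long simple root (C_4), and {alpha_2, alpha_4, alpha_5, alpha_7, alpha_8, alpha_10} form a chain of 5 nodes with one extra node attached to the third node from one end (E_6). A semisimple Lie algebra decomposes uniquely as the direct sum of simple ideals, one per connected component of its Dynkin diagram, so g ≅ C_4 ⊕ E_6 (dimension 36 + 78 = 114).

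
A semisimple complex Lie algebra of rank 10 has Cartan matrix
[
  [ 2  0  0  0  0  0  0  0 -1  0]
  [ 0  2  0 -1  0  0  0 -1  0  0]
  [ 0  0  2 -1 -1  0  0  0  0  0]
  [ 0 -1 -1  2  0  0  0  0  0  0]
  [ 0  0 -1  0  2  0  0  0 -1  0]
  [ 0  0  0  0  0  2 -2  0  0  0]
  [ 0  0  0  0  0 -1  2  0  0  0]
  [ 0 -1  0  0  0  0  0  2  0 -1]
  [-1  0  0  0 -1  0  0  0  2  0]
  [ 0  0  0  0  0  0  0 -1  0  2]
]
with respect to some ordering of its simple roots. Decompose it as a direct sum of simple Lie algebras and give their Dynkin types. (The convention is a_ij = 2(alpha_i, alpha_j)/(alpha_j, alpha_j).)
The diagram associated to this matrix has two connected components: the simple roots {alpha_1, alpha_2, alpha_3, alpha_4, alpha_5, alpha_8, alpha_9, alpha_10} form a chain of 8 nodes with single edges (A_8), and {alpha_6, alpha_7} form a chain of 2 nodes with a double edge at one end; the terminal node there is the unique short simple root (B_2). A semisimple Lie algebra decomposes uniquely as the direct sum of simple ideals, one per connected component of its Dynkin diagram, so g ≅ A_8 ⊕ B_2 (dimension 80 + 10 = 90).

type A_8 + type B_2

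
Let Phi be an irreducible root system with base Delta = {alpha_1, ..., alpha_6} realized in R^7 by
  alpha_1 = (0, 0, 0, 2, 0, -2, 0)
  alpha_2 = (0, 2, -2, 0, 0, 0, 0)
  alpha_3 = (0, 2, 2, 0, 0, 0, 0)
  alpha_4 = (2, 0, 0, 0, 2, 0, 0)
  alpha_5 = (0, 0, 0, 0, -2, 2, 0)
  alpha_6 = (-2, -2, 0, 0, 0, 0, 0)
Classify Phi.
D6

Compute the Cartan integers a_ij = 2(alpha_i, alpha_j)/(alpha_j, alpha_j); the resulting 6x6 Cartan matrix is
[[2, 0, 0, 0, -1, 0], [0, 2, 0, 0, 0, -1], [0, 0, 2, 0, 0, -1], [0, 0, 0, 2, -1, -1], [-1, 0, 0, -1, 2, 0], [0, -1, -1, -1, 0, 2]].
All simple roots have the same length, so the diagram is simply laced. The associated Dynkin diagram is a chain of 4 nodes with a fork of two nodes at one end (D_6), so the type is D_6 (the algebra so(12)).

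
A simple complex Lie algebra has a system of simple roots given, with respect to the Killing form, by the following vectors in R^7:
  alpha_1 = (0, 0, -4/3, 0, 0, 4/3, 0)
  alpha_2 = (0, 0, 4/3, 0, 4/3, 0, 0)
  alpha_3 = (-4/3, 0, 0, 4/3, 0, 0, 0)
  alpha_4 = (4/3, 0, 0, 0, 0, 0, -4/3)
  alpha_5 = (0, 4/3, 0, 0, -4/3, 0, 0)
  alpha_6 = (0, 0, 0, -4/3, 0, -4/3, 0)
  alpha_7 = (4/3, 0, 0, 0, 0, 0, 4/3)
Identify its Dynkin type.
Compute the Cartan integers a_ij = 2(alpha_i, alpha_j)/(alpha_j, alpha_j); the resulting 7x7 Cartan matrix is
[[2, -1, 0, 0, 0, -1, 0], [-1, 2, 0, 0, -1, 0, 0], [0, 0, 2, -1, 0, -1, -1], [0, 0, -1, 2, 0, 0, 0], [0, -1, 0, 0, 2, 0, 0], [-1, 0, -1, 0, 0, 2, 0], [0, 0, -1, 0, 0, 0, 2]].
All simple roots have the same length, so the diagram is simply laced. The associated Dynkin diagram is a chain of 5 nodes with a fork of two nodes at one end (D_7), so the type is D_7 (the algebra so(14)).

D7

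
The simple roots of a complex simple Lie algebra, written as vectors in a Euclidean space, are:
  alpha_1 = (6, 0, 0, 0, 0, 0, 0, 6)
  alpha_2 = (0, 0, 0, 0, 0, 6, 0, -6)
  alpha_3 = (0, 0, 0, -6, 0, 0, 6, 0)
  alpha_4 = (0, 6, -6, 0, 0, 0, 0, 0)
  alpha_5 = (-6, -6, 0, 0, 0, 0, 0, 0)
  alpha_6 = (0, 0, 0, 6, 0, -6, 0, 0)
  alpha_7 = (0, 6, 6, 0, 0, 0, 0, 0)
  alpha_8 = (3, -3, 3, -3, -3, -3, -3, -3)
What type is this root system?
E_8

Compute the Cartan integers a_ij = 2(alpha_i, alpha_j)/(alpha_j, alpha_j); the resulting 8x8 Cartan matrix is
[[2, -1, 0, 0, -1, 0, 0, 0], [-1, 2, 0, 0, 0, -1, 0, 0], [0, 0, 2, 0, 0, -1, 0, 0], [0, 0, 0, 2, -1, 0, 0, -1], [-1, 0, 0, -1, 2, 0, -1, 0], [0, -1, -1, 0, 0, 2, 0, 0], [0, 0, 0, 0, -1, 0, 2, 0], [0, 0, 0, -1, 0, 0, 0, 2]].
All simple roots have the same length, so the diagram is simply laced. The associated Dynkin diagram is a chain of 7 nodes with one extra node attached to the third node from one end (E_8), so the type is E_8.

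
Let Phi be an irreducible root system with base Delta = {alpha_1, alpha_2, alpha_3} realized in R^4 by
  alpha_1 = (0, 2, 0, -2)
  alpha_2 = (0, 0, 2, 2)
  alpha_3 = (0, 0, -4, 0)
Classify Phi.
C_3

Compute the Cartan integers a_ij = 2(alpha_i, alpha_j)/(alpha_j, alpha_j); the resulting 3x3 Cartan matrix is
[[2, -1, 0], [-1, 2, -1], [0, -2, 2]].
The roots have two lengths (squared-length ratio 2:1); the short ones are alpha_{1,2}. The associated Dynkin diagram is a chain of 3 nodes with a double edge at one end; the terminal node there is the unique long simple root (C_3), so the type is C_3 (the algebra sp(6)).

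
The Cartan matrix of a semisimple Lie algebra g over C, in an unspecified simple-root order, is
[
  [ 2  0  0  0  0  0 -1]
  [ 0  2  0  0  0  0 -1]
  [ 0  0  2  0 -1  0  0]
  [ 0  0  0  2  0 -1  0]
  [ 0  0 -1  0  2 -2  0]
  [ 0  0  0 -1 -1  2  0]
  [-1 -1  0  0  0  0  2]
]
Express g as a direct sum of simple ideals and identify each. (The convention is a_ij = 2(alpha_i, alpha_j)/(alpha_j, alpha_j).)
The diagram associated to this matrix has two connected components: the simple roots {alpha_1, alpha_2, alpha_7} form a chain of 3 nodes with single edges (A_3), and {alpha_3, alpha_4, alpha_5, alpha_6} form a chain of 4 nodes with a double edge between the middle two (F_4). A semisimple Lie algebra decomposes uniquely as the direct sum of simple ideals, one per connected component of its Dynkin diagram, so g ≅ A_3 ⊕ F_4 (dimension 15 + 52 = 67).

A_3 ⊕ F_4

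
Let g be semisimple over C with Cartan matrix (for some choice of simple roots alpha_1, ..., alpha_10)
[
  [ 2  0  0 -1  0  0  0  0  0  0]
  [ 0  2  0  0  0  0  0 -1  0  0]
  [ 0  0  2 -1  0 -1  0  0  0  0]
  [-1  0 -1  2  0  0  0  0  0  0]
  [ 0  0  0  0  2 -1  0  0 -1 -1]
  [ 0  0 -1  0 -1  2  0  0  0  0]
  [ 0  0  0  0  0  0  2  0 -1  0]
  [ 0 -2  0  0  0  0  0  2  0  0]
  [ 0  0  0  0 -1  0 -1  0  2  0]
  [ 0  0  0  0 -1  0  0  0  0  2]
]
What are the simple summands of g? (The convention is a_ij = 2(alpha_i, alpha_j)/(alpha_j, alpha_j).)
The diagram associated to this matrix has two connected components: the simple roots {alpha_2, alpha_8} form a chain of 2 nodes with a double edge at one end; the terminal node there is the unique short simple root (B_2), and {alpha_1, alpha_3, alpha_4, alpha_5, alpha_6, alpha_7, alpha_9, alpha_10} form a chain of 7 nodes with one extra node attached to the third node from one end (E_8). A semisimple Lie algebra decomposes uniquely as the direct sum of simple ideals, one per connected component of its Dynkin diagram, so g ≅ B_2 ⊕ E_8 (dimension 10 + 248 = 258).

B_2 (so(5)) + E_8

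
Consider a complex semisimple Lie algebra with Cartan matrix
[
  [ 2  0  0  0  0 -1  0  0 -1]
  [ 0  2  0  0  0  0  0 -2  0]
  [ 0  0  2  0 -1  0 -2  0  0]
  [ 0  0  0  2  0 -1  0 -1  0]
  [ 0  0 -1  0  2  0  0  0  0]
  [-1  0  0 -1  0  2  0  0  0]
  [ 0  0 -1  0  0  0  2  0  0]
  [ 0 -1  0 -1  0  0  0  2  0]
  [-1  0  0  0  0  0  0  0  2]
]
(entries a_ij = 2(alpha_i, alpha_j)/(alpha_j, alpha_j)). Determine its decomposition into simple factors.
B_3 (so(7)) ⊕ C_6 (sp(12))

The diagram associated to this matrix has two connected components: the simple roots {alpha_3, alpha_5, alpha_7} form a chain of 3 nodes with a double edge at one end; the terminal node there is the unique short simple root (B_3), and {alpha_1, alpha_2, alpha_4, alpha_6, alpha_8, alpha_9} form a chain of 6 nodes with a double edge at one end; the terminal node there is the unique long simple root (C_6). A semisimple Lie algebra decomposes uniquely as the direct sum of simple ideals, one per connected component of its Dynkin diagram, so g ≅ B_3 ⊕ C_6 (dimension 21 + 78 = 99).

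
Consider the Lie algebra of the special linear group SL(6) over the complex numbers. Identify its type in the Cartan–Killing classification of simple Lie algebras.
This is sl(6), which has dimension 6^2 - 1 = 35 and rank 6 - 1 = 5 (a Cartan subalgebra is the diagonal traceless matrices). In the classification of classical Lie algebras, the special linear algebra sl(n+1) has type A_n; here n = 5, so the Dynkin diagram is a chain of 5 nodes with single edges (A_5). Hence the type is A_5.

type A_5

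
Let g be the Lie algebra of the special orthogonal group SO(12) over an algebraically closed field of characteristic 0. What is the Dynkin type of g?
This is so(12) with 12 even, which has dimension 12(12-1)/2 = 66 and rank 12/2 = 6. In the classification of classical Lie algebras, the orthogonal algebra so(2n) in an even number of variables has type D_n; here n = 6, so the Dynkin diagram is a chain of 4 nodes with a fork of two nodes at one end (D_6). Hence the type is D_6.

D_6 (so(12))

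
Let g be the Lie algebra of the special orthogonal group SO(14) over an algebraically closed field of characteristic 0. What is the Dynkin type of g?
D7

This is so(14) with 14 even, which has dimension 14(14-1)/2 = 91 and rank 14/2 = 7. In the classification of classical Lie algebras, the orthogonal algebra so(2n) in an even number of variables has type D_n; here n = 7, so the Dynkin diagram is a chain of 5 nodes with a fork of two nodes at one end (D_7). Hence the type is D_7.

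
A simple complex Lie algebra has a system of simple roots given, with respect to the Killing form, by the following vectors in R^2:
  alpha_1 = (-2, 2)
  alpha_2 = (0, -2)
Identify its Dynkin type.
Compute the Cartan integers a_ij = 2(alpha_i, alpha_j)/(alpha_j, alpha_j); the resulting 2x2 Cartan matrix is
[[2, -2], [-1, 2]].
The roots have two lengths (squared-length ratio 2:1); the short ones are alpha_{2}. The associated Dynkin diagram is a chain of 2 nodes with a double edge at one end; the terminal node there is the unique short simple root (B_2), so the type is B_2 (the algebra so(5)).

B_2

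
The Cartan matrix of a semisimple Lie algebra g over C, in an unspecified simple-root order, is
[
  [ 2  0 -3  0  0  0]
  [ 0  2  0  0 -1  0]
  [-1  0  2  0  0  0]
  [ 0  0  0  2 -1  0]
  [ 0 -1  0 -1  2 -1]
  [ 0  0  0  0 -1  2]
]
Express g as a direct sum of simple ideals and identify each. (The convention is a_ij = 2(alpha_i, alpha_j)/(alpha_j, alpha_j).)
The diagram associated to this matrix has two connected components: the simple roots {alpha_2, alpha_4, alpha_5, alpha_6} form a chain of 2 nodes with a fork of two nodes at one end (D_4), and {alpha_1, alpha_3} form two nodes joined by a triple edge (G_2). A semisimple Lie algebra decomposes uniquely as the direct sum of simple ideals, one per connected component of its Dynkin diagram, so g ≅ D_4 ⊕ G_2 (dimension 28 + 14 = 42).

D_4 (so(8)) ⊕ G_2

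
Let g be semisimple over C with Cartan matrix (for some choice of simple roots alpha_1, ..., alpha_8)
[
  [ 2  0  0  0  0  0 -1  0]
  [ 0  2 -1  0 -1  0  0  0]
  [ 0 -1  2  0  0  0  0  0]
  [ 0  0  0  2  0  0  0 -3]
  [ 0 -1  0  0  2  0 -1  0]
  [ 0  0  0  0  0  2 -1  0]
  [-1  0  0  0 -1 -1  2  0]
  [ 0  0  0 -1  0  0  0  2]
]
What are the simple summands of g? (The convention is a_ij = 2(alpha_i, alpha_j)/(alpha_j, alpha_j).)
D6 + G2

The diagram associated to this matrix has two connected components: the simple roots {alpha_1, alpha_2, alpha_3, alpha_5, alpha_6, alpha_7} form a chain of 4 nodes with a fork of two nodes at one end (D_6), and {alpha_4, alpha_8} form two nodes joined by a triple edge (G_2). A semisimple Lie algebra decomposes uniquely as the direct sum of simple ideals, one per connected component of its Dynkin diagram, so g ≅ D_6 ⊕ G_2 (dimension 66 + 14 = 80).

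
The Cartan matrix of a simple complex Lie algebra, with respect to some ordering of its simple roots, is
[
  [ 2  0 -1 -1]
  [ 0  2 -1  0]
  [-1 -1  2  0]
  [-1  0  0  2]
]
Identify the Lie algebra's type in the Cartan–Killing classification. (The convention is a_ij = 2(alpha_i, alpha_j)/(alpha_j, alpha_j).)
The matrix has rank 4 with 2's on the diagonal. Reading the off-diagonal entries as Dynkin edges (a single edge where a_ij = a_ji = -1; a double or triple edge where a_ij * a_ji = 2 or 3), the diagram is a chain of 4 nodes with single edges (A_4). One simple-root ordering that puts it in standard form is (alpha_2, alpha_3, alpha_1, alpha_4). So the algebra is type A_4, i.e. sl(5).

A_4 (sl(5))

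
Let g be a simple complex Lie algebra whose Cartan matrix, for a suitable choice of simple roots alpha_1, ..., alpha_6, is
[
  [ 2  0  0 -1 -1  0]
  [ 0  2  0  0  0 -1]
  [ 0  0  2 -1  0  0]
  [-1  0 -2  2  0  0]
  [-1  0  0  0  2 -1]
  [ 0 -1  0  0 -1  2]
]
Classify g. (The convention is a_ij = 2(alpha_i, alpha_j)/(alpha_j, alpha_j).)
B_6 (so(13))

The matrix has rank 6 with 2's on the diagonal. Reading the off-diagonal entries as Dynkin edges (a single edge where a_ij = a_ji = -1; a double or triple edge where a_ij * a_ji = 2 or 3), the diagram is a chain of 6 nodes with a double edge at one end; the terminal node there is the unique short simple root (B_6). One simple-root ordering that puts it in standard form is (alpha_2, alpha_6, alpha_5, alpha_1, alpha_4, alpha_3). So the algebra is type B_6, i.e. so(13).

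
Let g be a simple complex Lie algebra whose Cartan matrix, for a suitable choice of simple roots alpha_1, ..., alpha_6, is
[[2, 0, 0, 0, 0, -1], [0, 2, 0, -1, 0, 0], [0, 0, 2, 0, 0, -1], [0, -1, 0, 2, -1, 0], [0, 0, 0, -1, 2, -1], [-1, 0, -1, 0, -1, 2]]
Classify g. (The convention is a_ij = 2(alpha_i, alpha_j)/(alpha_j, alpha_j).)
D6

The matrix has rank 6 with 2's on the diagonal. Reading the off-diagonal entries as Dynkin edges (a single edge where a_ij = a_ji = -1; a double or triple edge where a_ij * a_ji = 2 or 3), the diagram is a chain of 4 nodes with a fork of two nodes at one end (D_6). One simple-root ordering that puts it in standard form is (alpha_2, alpha_4, alpha_5, alpha_6, alpha_3, alpha_1). So the algebra is type D_6, i.e. so(12).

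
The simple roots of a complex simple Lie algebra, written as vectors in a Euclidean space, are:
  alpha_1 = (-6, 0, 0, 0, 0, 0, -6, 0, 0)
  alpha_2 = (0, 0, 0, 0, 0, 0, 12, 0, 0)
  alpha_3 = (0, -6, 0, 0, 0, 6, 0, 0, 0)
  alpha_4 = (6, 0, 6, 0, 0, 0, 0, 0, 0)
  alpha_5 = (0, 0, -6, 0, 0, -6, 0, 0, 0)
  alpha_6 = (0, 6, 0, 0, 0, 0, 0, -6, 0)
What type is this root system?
Compute the Cartan integers a_ij = 2(alpha_i, alpha_j)/(alpha_j, alpha_j); the resulting 6x6 Cartan matrix is
[[2, -1, 0, -1, 0, 0], [-2, 2, 0, 0, 0, 0], [0, 0, 2, 0, -1, -1], [-1, 0, 0, 2, -1, 0], [0, 0, -1, -1, 2, 0], [0, 0, -1, 0, 0, 2]].
The roots have two lengths (squared-length ratio 2:1); the short ones are alpha_{1,3,4,5,6}. The associated Dynkin diagram is a chain of 6 nodes with a double edge at one end; the terminal node there is the unique long simple root (C_6), so the type is C_6 (the algebra sp(12)).

C6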